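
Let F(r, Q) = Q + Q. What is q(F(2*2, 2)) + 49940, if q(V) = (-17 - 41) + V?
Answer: 49886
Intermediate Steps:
F(r, Q) = 2*Q
q(V) = -58 + V
q(F(2*2, 2)) + 49940 = (-58 + 2*2) + 49940 = (-58 + 4) + 49940 = -54 + 49940 = 49886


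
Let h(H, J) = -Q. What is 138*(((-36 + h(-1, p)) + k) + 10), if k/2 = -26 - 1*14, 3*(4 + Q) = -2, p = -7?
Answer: -13984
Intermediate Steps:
Q = -14/3 (Q = -4 + (⅓)*(-2) = -4 - ⅔ = -14/3 ≈ -4.6667)
k = -80 (k = 2*(-26 - 1*14) = 2*(-26 - 14) = 2*(-40) = -80)
h(H, J) = 14/3 (h(H, J) = -1*(-14/3) = 14/3)
138*(((-36 + h(-1, p)) + k) + 10) = 138*(((-36 + 14/3) - 80) + 10) = 138*((-94/3 - 80) + 10) = 138*(-334/3 + 10) = 138*(-304/3) = -13984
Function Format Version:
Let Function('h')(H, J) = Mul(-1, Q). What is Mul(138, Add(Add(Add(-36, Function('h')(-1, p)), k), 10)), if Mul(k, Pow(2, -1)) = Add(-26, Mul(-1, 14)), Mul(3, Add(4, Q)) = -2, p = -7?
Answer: -13984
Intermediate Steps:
Q = Rational(-14, 3) (Q = Add(-4, Mul(Rational(1, 3), -2)) = Add(-4, Rational(-2, 3)) = Rational(-14, 3) ≈ -4.6667)
k = -80 (k = Mul(2, Add(-26, Mul(-1, 14))) = Mul(2, Add(-26, -14)) = Mul(2, -40) = -80)
Function('h')(H, J) = Rational(14, 3) (Function('h')(H, J) = Mul(-1, Rational(-14, 3)) = Rational(14, 3))
Mul(138, Add(Add(Add(-36, Function('h')(-1, p)), k), 10)) = Mul(138, Add(Add(Add(-36, Rational(14, 3)), -80), 10)) = Mul(138, Add(Add(Rational(-94, 3), -80), 10)) = Mul(138, Add(Rational(-334, 3), 10)) = Mul(138, Rational(-304, 3)) = -13984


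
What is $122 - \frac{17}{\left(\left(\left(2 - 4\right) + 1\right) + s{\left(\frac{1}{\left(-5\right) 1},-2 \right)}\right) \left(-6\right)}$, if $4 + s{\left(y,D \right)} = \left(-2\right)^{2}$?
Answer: $\frac{715}{6} \approx 119.17$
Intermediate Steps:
$s{\left(y,D \right)} = 0$ ($s{\left(y,D \right)} = -4 + \left(-2\right)^{2} = -4 + 4 = 0$)
$122 - \frac{17}{\left(\left(\left(2 - 4\right) + 1\right) + s{\left(\frac{1}{\left(-5\right) 1},-2 \right)}\right) \left(-6\right)} = 122 - \frac{17}{\left(\left(\left(2 - 4\right) + 1\right) + 0\right) \left(-6\right)} = 122 - \frac{17}{\left(\left(-2 + 1\right) + 0\right) \left(-6\right)} = 122 - \frac{17}{\left(-1 + 0\right) \left(-6\right)} = 122 - \frac{17}{\left(-1\right) \left(-6\right)} = 122 - \frac{17}{6} = \frac{715}{6}$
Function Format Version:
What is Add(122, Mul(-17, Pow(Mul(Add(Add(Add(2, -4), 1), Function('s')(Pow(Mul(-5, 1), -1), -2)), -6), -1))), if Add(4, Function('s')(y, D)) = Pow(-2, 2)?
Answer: Rational(715, 6) ≈ 119.17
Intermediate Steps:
Function('s')(y, D) = 0 (Function('s')(y, D) = Add(-4, Pow(-2, 2)) = Add(-4, 4) = 0)
Add(122, Mul(-17, Pow(Mul(Add(Add(Add(2, -4), 1), Function('s')(Pow(Mul(-5, 1), -1), -2)), -6), -1))) = Add(122, Mul(-17, Pow(Mul(Add(Add(Add(2, -4), 1), 0), -6), -1))) = Add(122, Mul(-17, Pow(Mul(Add(Add(-2, 1), 0), -6), -1))) = Add(122, Mul(-17, Pow(Mul(Add(-1, 0), -6), -1))) = Add(122, Mul(-17, Pow(Mul(-1, -6), -1))) = Add(122, Mul(-17, Pow(6, -1))) = Add(122, Mul(-17, Rational(1, 6))) = Add(122, Rational(-17, 6)) = Rational(715, 6)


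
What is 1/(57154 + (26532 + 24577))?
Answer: 1/108263 ≈ 9.2368e-6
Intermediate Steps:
1/(57154 + (26532 + 24577)) = 1/(57154 + 51109) = 1/108263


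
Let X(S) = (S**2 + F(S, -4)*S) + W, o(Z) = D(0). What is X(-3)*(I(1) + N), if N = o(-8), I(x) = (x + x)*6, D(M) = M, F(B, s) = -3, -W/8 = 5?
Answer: -264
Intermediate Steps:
W = -40 (W = -8*5 = -40)
o(Z) = 0
X(S) = -40 + S**2 - 3*S (X(S) = (S**2 - 3*S) - 40 = -40 + S**2 - 3*S)
I(x) = 12*x (I(x) = (2*x)*6 = 12*x)
N = 0
X(-3)*(I(1) + N) = (-40 + (-3)**2 - 3*(-3))*(12*1 + 0) = (-40 + 9 + 9)*(12 + 0) = -22*12 = -264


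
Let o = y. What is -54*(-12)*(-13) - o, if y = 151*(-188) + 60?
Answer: 19904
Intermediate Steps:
y = -28328 (y = -28388 + 60 = -28328)
o = -28328
-54*(-12)*(-13) - o = -54*(-12)*(-13) - 1*(-28328) = 648*(-13) + 28328 = -8424 + 28328 = 19904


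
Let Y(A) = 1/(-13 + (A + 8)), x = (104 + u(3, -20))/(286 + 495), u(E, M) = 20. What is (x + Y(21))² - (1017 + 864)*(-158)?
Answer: 46407480100393/156150016 ≈ 2.9720e+5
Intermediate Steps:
x = 124/781 (x = (104 + 20)/(286 + 495) = 124/781 ≈ 0.15877)
Y(A) = 1/(-5 + A) (Y(A) = 1/(-13 + (8 + A)) = 1/(-5 + A))
(x + Y(21))² - (1017 + 864)*(-158) = (124/781 + 1/(-5 + 21))² - (1017 + 864)*(-158) = (124/781 + 1/16)² - 1881*(-158) = (124/781 + 1/16)² - 1*(-297198) = (2765/12496)² + 297198 = 7645225/156150016 + 297198 = 46407480100393/156150016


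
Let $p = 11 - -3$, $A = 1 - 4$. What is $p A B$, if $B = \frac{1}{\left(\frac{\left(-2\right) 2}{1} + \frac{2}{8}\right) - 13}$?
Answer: $\frac{168}{67} \approx 2.5075$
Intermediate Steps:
$A = -3$ ($A = 1 - 4 = -3$)
$p = 14$ ($p = 11 + 3 = 14$)
$B = - \frac{4}{67}$ ($B = \frac{1}{\left(\left(-4\right) 1 + 2 \cdot \frac{1}{8}\right) - 13} = \frac{1}{\left(-4 + \frac{1}{4}\right) - 13} = \frac{1}{- \frac{15}{4} - 13} = \frac{1}{- \frac{67}{4}} = - \frac{4}{67} \approx -0.059702$)
$p A B = 14 \left(-3\right) \left(- \frac{4}{67}\right) = \left(-42\right) \left(- \frac{4}{67}\right) = \frac{168}{67}$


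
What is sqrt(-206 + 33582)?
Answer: 4*sqrt(2086) ≈ 182.69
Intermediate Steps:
sqrt(-206 + 33582) = sqrt(33376) = 4*sqrt(2086)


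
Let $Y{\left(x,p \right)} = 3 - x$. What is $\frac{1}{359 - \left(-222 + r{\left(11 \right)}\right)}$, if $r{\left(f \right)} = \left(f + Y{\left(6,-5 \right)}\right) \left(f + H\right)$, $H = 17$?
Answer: $\frac{1}{357} \approx 0.0028011$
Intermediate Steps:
$r{\left(f \right)} = \left(-3 + f\right) \left(17 + f\right)$ ($r{\left(f \right)} = \left(f + \left(3 - 6\right)\right) \left(f + 17\right) = \left(f + \left(3 - 6\right)\right) \left(17 + f\right) = \left(f - 3\right) \left(17 + f\right) = \left(-3 + f\right) \left(17 + f\right)$)
$\frac{1}{359 - \left(-222 + r{\left(11 \right)}\right)} = \frac{1}{359 + \left(222 - \left(-51 + 11^{2} + 14 \cdot 11\right)\right)} = \frac{1}{359 + \left(222 - \left(-51 + 121 + 154\right)\right)} = \frac{1}{359 + \left(222 - 224\right)} = \frac{1}{359 - 2} = \frac{1}{357}$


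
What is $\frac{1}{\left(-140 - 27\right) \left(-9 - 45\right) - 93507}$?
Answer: $- \frac{1}{84489} \approx -1.1836 \cdot 10^{-5}$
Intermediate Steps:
$\frac{1}{\left(-140 - 27\right) \left(-9 - 45\right) - 93507} = \frac{1}{\left(-167\right) \left(-54\right) - 93507} = \frac{1}{9018 - 93507} = \frac{1}{-84489} = - \frac{1}{84489}$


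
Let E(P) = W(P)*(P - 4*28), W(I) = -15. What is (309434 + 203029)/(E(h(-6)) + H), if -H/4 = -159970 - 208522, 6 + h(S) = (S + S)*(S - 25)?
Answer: 512463/1470158 ≈ 0.34858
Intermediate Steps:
h(S) = -6 + 2*S*(-25 + S) (h(S) = -6 + (S + S)*(S - 25) = -6 + (2*S)*(-25 + S) = -6 + 2*S*(-25 + S))
E(P) = 1680 - 15*P (E(P) = -15*(P - 4*28) = -15*(P - 112) = -15*(-112 + P) = 1680 - 15*P)
H = 1473968 (H = -4*(-159970 - 208522) = -4*(-368492) = 1473968)
(309434 + 203029)/(E(h(-6)) + H) = (309434 + 203029)/((1680 - 15*(-6 - 50*(-6) + 2*(-6)²)) + 1473968) = 512463/((1680 - 15*(-6 + 300 + 2*36)) + 1473968) = 512463/((1680 - 15*(-6 + 300 + 72)) + 1473968) = 512463/((1680 - 15*366) + 1473968) = 512463/((1680 - 5490) + 1473968) = 512463/(-3810 + 1473968) = 512463/1470158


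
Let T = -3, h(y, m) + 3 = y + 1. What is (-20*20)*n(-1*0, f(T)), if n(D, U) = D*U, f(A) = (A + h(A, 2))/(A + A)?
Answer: 0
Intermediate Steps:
h(y, m) = -2 + y (h(y, m) = -3 + (y + 1) = -3 + (1 + y) = -2 + y)
f(A) = (-2 + 2*A)/(2*A) (f(A) = (A + (-2 + A))/(A + A) = (-2 + 2*A)/((2*A)) = (-2 + 2*A)*(1/(2*A)) = (-2 + 2*A)/(2*A))
(-20*20)*n(-1*0, f(T)) = (-20*20)*((-1*0)*((-1 - 3)/(-3))) = -0*(-⅓*(-4)) = -0*4/3 = -400*0 = 0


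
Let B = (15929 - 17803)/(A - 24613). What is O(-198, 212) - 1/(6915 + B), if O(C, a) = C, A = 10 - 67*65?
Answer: -19824412435/100123222 ≈ -198.00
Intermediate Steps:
A = -4345 (A = 10 - 4355 = -4345)
B = 937/14479 (B = (15929 - 17803)/(-4345 - 24613) = -1874/(-28958) = -1874*(-1/28958) = 937/14479 ≈ 0.064714)
O(-198, 212) - 1/(6915 + B) = -198 - 1/(6915 + 937/14479) = -198 - 1/100123222/14479 = -198 - 1*14479/100123222 = -198 - 14479/100123222 = -19824412435/100123222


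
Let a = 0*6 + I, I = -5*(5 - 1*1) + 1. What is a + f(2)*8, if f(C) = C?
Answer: -3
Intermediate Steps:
I = -19 (I = -5*(5 - 1) + 1 = -5*4 + 1 = -20 + 1 = -19)
a = -19 (a = 0*6 - 19 = 0 - 19 = -19)
a + f(2)*8 = -19 + 2*8 = -19 + 16 = -3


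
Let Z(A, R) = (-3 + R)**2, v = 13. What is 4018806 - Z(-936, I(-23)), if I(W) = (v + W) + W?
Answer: 4017510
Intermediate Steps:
I(W) = 13 + 2*W (I(W) = (13 + W) + W = 13 + 2*W)
4018806 - Z(-936, I(-23)) = 4018806 - (-3 + (13 + 2*(-23)))**2 = 4018806 - (-3 + (13 - 46))**2 = 4018806 - (-3 - 33)**2 = 4018806 - 1*(-36)**2 = 4018806 - 1*1296 = 4018806 - 1296 = 4017510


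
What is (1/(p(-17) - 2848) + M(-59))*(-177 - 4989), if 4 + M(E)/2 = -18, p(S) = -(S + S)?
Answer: 15229491/67 ≈ 2.2731e+5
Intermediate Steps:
p(S) = -2*S
M(E) = -44 (M(E) = -8 + 2*(-18) = -8 - 36 = -44)
(1/(p(-17) - 2848) + M(-59))*(-177 - 4989) = (1/(-2*(-17) - 2848) - 44)*(-177 - 4989) = (1/(34 - 2848) - 44)*(-5166) = (1/(-2814) - 44)*(-5166) = (-1/2814 - 44)*(-5166) = -123817/2814*(-5166) = 15229491/67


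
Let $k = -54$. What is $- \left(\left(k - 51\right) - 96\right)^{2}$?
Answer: $-40401$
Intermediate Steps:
$- \left(\left(k - 51\right) - 96\right)^{2} = - \left(\left(-54 - 51\right) - 96\right)^{2} = - \left(-105 - 96\right)^{2} = - \left(-201\right)^{2} = \left(-1\right) 40401 = -40401$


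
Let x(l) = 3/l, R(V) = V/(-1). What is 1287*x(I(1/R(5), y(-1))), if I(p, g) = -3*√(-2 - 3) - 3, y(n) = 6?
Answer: 1287*I/(√5 - I) ≈ -214.5 + 479.64*I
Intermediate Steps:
R(V) = -V (R(V) = V*(-1) = -V)
I(p, g) = -3 - 3*I*√5 (I(p, g) = -3*I*√5 - 3 = -3 - 3*I*√5)
1287*x(I(1/R(5), y(-1))) = 1287*(3/(-3 - 3*I*√5)) = 3861/(-3 - 3*I*√5)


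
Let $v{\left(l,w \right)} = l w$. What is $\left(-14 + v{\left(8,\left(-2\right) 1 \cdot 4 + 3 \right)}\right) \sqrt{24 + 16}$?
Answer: $- 108 \sqrt{10} \approx -341.53$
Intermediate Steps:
$\left(-14 + v{\left(8,\left(-2\right) 1 \cdot 4 + 3 \right)}\right) \sqrt{24 + 16} = \left(-14 + 8 \left(\left(-2\right) 1 \cdot 4 + 3\right)\right) \sqrt{24 + 16} = \left(-14 + 8 \left(\left(-2\right) 4 + 3\right)\right) \sqrt{40} = \left(-14 + 8 \left(-8 + 3\right)\right) 2 \sqrt{10} = \left(-14 + 8 \left(-5\right)\right) 2 \sqrt{10} = \left(-14 - 40\right) 2 \sqrt{10} = - 54 \cdot 2 \sqrt{10} = - 108 \sqrt{10}$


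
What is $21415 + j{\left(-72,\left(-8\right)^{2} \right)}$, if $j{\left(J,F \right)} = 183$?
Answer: $21598$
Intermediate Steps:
$21415 + j{\left(-72,\left(-8\right)^{2} \right)} = 21415 + 183 = 21598$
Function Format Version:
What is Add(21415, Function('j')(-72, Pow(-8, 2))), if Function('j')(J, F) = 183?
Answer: 21598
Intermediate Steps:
Add(21415, Function('j')(-72, Pow(-8, 2))) = Add(21415, 183) = 21598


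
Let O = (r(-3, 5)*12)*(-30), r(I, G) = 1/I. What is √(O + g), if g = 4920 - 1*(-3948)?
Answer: 2*√2247 ≈ 94.805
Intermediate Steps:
g = 8868 (g = 4920 + 3948 = 8868)
O = 120 (O = (12/(-3))*(-30) = -⅓*12*(-30) = -4*(-30) = 120)
√(O + g) = √(120 + 8868) = √8988 = 2*√2247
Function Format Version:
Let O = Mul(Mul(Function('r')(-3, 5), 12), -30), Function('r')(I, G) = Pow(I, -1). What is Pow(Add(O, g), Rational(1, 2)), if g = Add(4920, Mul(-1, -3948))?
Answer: Mul(2, Pow(2247, Rational(1, 2))) ≈ 94.805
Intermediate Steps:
g = 8868 (g = Add(4920, 3948) = 8868)
O = 120 (O = Mul(Mul(Pow(-3, -1), 12), -30) = Mul(Mul(Rational(-1, 3), 12), -30) = Mul(-4, -30) = 120)
Pow(Add(O, g), Rational(1, 2)) = Pow(Add(120, 8868), Rational(1, 2)) = Pow(8988, Rational(1, 2)) = Mul(2, Pow(2247, Rational(1, 2)))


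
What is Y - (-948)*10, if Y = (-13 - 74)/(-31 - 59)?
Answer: 284429/30 ≈ 9481.0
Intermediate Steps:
Y = 29/30 (Y = -87/(-90) = -87*(-1/90) = 29/30 ≈ 0.96667)
Y - (-948)*10 = 29/30 - (-948)*10 = 29/30 - 158*(-60) = 29/30 + 9480 = 284429/30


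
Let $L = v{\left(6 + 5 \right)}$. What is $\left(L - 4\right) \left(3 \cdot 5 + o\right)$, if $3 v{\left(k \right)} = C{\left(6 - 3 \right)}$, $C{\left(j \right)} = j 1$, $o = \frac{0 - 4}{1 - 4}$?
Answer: $-49$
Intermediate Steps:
$o = \frac{4}{3}$ ($o = - \frac{4}{-3} = \left(-4\right) \left(- \frac{1}{3}\right) = \frac{4}{3} \approx 1.3333$)
$C{\left(j \right)} = j$
$v{\left(k \right)} = 1$ ($v{\left(k \right)} = \frac{6 - 3}{3} = \frac{1}{3} \cdot 3 = 1$)
$L = 1$
$\left(L - 4\right) \left(3 \cdot 5 + o\right) = \left(1 - 4\right) \left(3 \cdot 5 + \frac{4}{3}\right) = - 3 \left(15 + \frac{4}{3}\right) = \left(-3\right) \frac{49}{3} = -49$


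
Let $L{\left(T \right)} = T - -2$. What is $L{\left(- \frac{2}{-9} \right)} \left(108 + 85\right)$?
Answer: $\frac{3860}{9} \approx 428.89$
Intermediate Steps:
$L{\left(T \right)} = 2 + T$ ($L{\left(T \right)} = T + 2 = 2 + T$)
$L{\left(- \frac{2}{-9} \right)} \left(108 + 85\right) = \left(2 - \frac{2}{-9}\right) \left(108 + 85\right) = \left(2 - - \frac{2}{9}\right) 193 = \left(2 + \frac{2}{9}\right) 193 = \frac{20}{9} \cdot 193 = \frac{3860}{9}$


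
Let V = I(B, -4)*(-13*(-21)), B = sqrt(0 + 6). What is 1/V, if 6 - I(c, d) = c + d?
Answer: 5/12831 + sqrt(6)/25662 ≈ 0.00048513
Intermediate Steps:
B = sqrt(6) ≈ 2.4495
I(c, d) = 6 - c - d (I(c, d) = 6 - (c + d) = 6 + (-c - d) = 6 - c - d)
V = 2730 - 273*sqrt(6) (V = (6 - sqrt(6) - 1*(-4))*(-13*(-21)) = (6 - sqrt(6) + 4)*273 = (10 - sqrt(6))*273 = 2730 - 273*sqrt(6) ≈ 2061.3)
1/V = 1/(2730 - 273*sqrt(6))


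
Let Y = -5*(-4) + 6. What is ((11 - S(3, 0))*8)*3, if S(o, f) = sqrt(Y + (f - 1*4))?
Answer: 264 - 24*sqrt(22) ≈ 151.43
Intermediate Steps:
Y = 26 (Y = 20 + 6 = 26)
S(o, f) = sqrt(22 + f) (S(o, f) = sqrt(26 + (f - 1*4)) = sqrt(26 + (f - 4)) = sqrt(26 + (-4 + f)) = sqrt(22 + f))
((11 - S(3, 0))*8)*3 = ((11 - sqrt(22 + 0))*8)*3 = ((11 - sqrt(22))*8)*3 = (88 - 8*sqrt(22))*3 = 264 - 24*sqrt(22)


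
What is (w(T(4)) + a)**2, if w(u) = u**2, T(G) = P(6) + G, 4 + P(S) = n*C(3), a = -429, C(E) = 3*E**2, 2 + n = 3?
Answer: 90000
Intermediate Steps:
n = 1 (n = -2 + 3 = 1)
P(S) = 23 (P(S) = -4 + 1*(3*3**2) = -4 + 1*(3*9) = -4 + 1*27 = -4 + 27 = 23)
T(G) = 23 + G
(w(T(4)) + a)**2 = ((23 + 4)**2 - 429)**2 = (27**2 - 429)**2 = (729 - 429)**2 = 300**2 = 90000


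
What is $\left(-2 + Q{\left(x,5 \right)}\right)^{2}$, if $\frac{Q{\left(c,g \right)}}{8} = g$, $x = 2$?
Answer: $1444$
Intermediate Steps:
$Q{\left(c,g \right)} = 8 g$
$\left(-2 + Q{\left(x,5 \right)}\right)^{2} = \left(-2 + 8 \cdot 5\right)^{2} = \left(-2 + 40\right)^{2} = 38^{2} = 1444$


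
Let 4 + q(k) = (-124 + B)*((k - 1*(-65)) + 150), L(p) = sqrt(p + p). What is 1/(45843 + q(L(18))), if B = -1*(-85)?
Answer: 1/37220 ≈ 2.6867e-5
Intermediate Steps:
B = 85
L(p) = sqrt(2)*sqrt(p) (L(p) = sqrt(2*p) = sqrt(2)*sqrt(p))
q(k) = -8389 - 39*k (q(k) = -4 + (-124 + 85)*((k - 1*(-65)) + 150) = -4 - 39*((k + 65) + 150) = -4 - 39*((65 + k) + 150) = -4 - 39*(215 + k) = -4 + (-8385 - 39*k) = -8389 - 39*k)
1/(45843 + q(L(18))) = 1/(45843 + (-8389 - 39*sqrt(2)*sqrt(18))) = 1/(45843 + (-8389 - 39*sqrt(2)*3*sqrt(2))) = 1/(45843 + (-8389 - 39*6)) = 1/(45843 + (-8389 - 234)) = 1/(45843 - 8623) = 1/37220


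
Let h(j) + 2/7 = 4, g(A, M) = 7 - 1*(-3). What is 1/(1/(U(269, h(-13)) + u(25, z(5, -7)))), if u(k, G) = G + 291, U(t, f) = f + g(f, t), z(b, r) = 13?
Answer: 2224/7 ≈ 317.71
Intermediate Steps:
g(A, M) = 10 (g(A, M) = 7 + 3 = 10)
h(j) = 26/7 (h(j) = -2/7 + 4 = 26/7)
U(t, f) = 10 + f (U(t, f) = f + 10 = 10 + f)
u(k, G) = 291 + G
1/(1/(U(269, h(-13)) + u(25, z(5, -7)))) = 1/(1/((10 + 26/7) + (291 + 13))) = 1/(1/(96/7 + 304)) = 1/(1/(2224/7)) = 1/(7/2224) = 2224/7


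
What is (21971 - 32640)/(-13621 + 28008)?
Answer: -10669/14387 ≈ -0.74157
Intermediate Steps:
(21971 - 32640)/(-13621 + 28008) = -10669/14387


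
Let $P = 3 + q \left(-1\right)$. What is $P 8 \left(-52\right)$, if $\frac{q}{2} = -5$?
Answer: $-5408$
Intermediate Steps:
$q = -10$ ($q = 2 \left(-5\right) = -10$)
$P = 13$ ($P = 3 - -10 = 3 + 10 = 13$)
$P 8 \left(-52\right) = 13 \cdot 8 \left(-52\right) = 104 \left(-52\right) = -5408$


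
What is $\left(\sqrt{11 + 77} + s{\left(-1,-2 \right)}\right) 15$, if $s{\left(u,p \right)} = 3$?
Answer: $45 + 30 \sqrt{22} \approx 185.71$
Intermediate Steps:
$\left(\sqrt{11 + 77} + s{\left(-1,-2 \right)}\right) 15 = \left(\sqrt{11 + 77} + 3\right) 15 = \left(\sqrt{88} + 3\right) 15 = \left(2 \sqrt{22} + 3\right) 15 = \left(3 + 2 \sqrt{22}\right) 15 = 45 + 30 \sqrt{22}$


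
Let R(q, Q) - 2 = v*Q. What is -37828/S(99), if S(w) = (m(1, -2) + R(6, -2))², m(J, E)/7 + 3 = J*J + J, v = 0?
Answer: -37828/25 ≈ -1513.1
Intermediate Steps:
R(q, Q) = 2 (R(q, Q) = 2 + 0*Q = 2 + 0 = 2)
m(J, E) = -21 + 7*J + 7*J² (m(J, E) = -21 + 7*(J*J + J) = -21 + 7*(J² + J) = -21 + 7*(J + J²) = -21 + (7*J + 7*J²) = -21 + 7*J + 7*J²)
S(w) = 25 (S(w) = ((-21 + 7*1 + 7*1²) + 2)² = ((-21 + 7 + 7*1) + 2)² = ((-21 + 7 + 7) + 2)² = (-7 + 2)² = (-5)² = 25)
-37828/S(99) = -37828/25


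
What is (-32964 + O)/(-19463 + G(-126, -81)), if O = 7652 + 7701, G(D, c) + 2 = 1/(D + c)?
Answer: 331407/366296 ≈ 0.90475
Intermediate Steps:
G(D, c) = -2 + 1/(D + c)
O = 15353
(-32964 + O)/(-19463 + G(-126, -81)) = (-32964 + 15353)/(-19463 + (1 - 2*(-126) - 2*(-81))/(-126 - 81)) = -17611/(-19463 + (1 + 252 + 162)/(-207)) = -17611/(-19463 - 1/207*415) = -17611/(-19463 - 415/207) = -17611/(-4029256/207) = -17611*(-207/4029256) = 331407/366296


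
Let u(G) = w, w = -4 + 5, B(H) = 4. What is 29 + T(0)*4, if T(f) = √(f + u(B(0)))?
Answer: 33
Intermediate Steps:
w = 1
u(G) = 1
T(f) = √(1 + f) (T(f) = √(f + 1) = √(1 + f))
29 + T(0)*4 = 29 + √(1 + 0)*4 = 29 + √1*4 = 29 + 1*4 = 29 + 4 = 33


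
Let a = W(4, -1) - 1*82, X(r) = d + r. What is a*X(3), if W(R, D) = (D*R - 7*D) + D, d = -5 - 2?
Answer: 320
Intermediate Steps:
d = -7
W(R, D) = -6*D + D*R (W(R, D) = (-7*D + D*R) + D = -6*D + D*R)
X(r) = -7 + r
a = -80 (a = -(-6 + 4) - 1*82 = -1*(-2) - 82 = 2 - 82 = -80)
a*X(3) = -80*(-7 + 3) = -80*(-4) = 320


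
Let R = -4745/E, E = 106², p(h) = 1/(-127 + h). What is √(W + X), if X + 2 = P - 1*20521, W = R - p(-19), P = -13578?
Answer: 9*I*√25208374235/7738 ≈ 184.67*I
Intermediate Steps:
E = 11236
R = -4745/11236 ≈ -0.42230
W = -340767/820228 (W = -4745/11236 - 1/(-127 - 19) = -4745/11236 - 1/(-146) = -4745/11236 - 1*(-1/146) = -4745/11236 + 1/146 = -340767/820228 ≈ -0.41545)
X = -34101 (X = -2 + (-13578 - 1*20521) = -2 + (-13578 - 20521) = -2 - 34099 = -34101)
√(W + X) = √(-340767/820228 - 34101) = √(-27970935795/820228) = 9*I*√25208374235/7738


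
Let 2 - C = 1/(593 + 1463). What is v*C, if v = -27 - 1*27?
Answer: -110997/1028 ≈ -107.97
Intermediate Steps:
C = 4111/2056 (C = 2 - 1/(593 + 1463) = 2 - 1/2056 = 4111/2056 ≈ 1.9995)
v = -54 (v = -27 - 27 = -54)
v*C = -54*4111/2056 = -110997/1028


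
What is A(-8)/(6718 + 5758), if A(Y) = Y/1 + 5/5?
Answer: -7/12476 ≈ -0.00056108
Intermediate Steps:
A(Y) = 1 + Y (A(Y) = Y*1 + 5*(1/5) = Y + 1 = 1 + Y)
A(-8)/(6718 + 5758) = (1 - 8)/(6718 + 5758) = -7/12476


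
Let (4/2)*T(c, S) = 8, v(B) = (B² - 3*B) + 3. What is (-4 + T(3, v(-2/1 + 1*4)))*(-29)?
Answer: 0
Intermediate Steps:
v(B) = 3 + B² - 3*B
T(c, S) = 4 (T(c, S) = (½)*8 = 4)
(-4 + T(3, v(-2/1 + 1*4)))*(-29) = (-4 + 4)*(-29) = 0*(-29) = 0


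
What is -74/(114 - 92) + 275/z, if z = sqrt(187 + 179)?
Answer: -37/11 + 275*sqrt(366)/366 ≈ 11.011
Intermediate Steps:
z = sqrt(366) ≈ 19.131
-74/(114 - 92) + 275/z = -74/(114 - 92) + 275/(sqrt(366)) = -74/22 + 275*(sqrt(366)/366) = -74*1/22 + 275*sqrt(366)/366 = -37/11 + 275*sqrt(366)/366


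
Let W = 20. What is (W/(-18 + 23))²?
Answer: 16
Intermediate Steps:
(W/(-18 + 23))² = (20/(-18 + 23))² = (20/5)² = ((⅕)*20)² = 4² = 16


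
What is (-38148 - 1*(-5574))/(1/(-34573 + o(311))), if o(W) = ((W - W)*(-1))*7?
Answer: 1126180902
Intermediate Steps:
o(W) = 0 (o(W) = (0*(-1))*7 = 0*7 = 0)
(-38148 - 1*(-5574))/(1/(-34573 + o(311))) = (-38148 - 1*(-5574))/(1/(-34573 + 0)) = (-38148 + 5574)/(1/(-34573)) = -32574/(-1/34573) = -32574*(-34573) = 1126180902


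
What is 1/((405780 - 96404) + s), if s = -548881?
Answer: -1/239505 ≈ -4.1753e-6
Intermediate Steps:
1/((405780 - 96404) + s) = 1/((405780 - 96404) - 548881) = 1/(309376 - 548881) = 1/(-239505) = -1/239505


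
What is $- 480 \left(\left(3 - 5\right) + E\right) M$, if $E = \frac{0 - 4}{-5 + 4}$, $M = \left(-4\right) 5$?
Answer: $19200$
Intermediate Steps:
$M = -20$
$E = 4$ ($E = - \frac{4}{-1} = \left(-4\right) \left(-1\right) = 4$)
$- 480 \left(\left(3 - 5\right) + E\right) M = - 480 \left(\left(3 - 5\right) + 4\right) \left(-20\right) = - 480 \left(-2 + 4\right) \left(-20\right) = - 480 \cdot 2 \left(-20\right) = \left(-480\right) \left(-40\right) = 19200$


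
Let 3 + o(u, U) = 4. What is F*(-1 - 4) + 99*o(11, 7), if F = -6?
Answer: 129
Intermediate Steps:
o(u, U) = 1 (o(u, U) = -3 + 4 = 1)
F*(-1 - 4) + 99*o(11, 7) = -6*(-1 - 4) + 99*1 = -6*(-5) + 99 = 30 + 99 = 129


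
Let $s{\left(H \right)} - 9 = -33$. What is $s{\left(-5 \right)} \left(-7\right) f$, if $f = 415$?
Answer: $69720$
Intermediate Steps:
$s{\left(H \right)} = -24$ ($s{\left(H \right)} = 9 - 33 = -24$)
$s{\left(-5 \right)} \left(-7\right) f = \left(-24\right) \left(-7\right) 415 = 168 \cdot 415 = 69720$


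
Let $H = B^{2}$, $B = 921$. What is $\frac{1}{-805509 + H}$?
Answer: $\frac{1}{42732} \approx 2.3402 \cdot 10^{-5}$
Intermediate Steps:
$H = 848241$ ($H = 921^{2} = 848241$)
$\frac{1}{-805509 + H} = \frac{1}{-805509 + 848241} = \frac{1}{42732}$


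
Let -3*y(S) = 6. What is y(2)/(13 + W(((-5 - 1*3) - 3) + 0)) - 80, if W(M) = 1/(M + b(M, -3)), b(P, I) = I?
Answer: -14508/181 ≈ -80.155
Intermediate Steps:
y(S) = -2 (y(S) = -⅓*6 = -2)
W(M) = 1/(-3 + M) (W(M) = 1/(M - 3) = 1/(-3 + M))
y(2)/(13 + W(((-5 - 1*3) - 3) + 0)) - 80 = -2/(13 + 1/(-3 + (((-5 - 1*3) - 3) + 0))) - 80 = -2/(13 + 1/(-3 + (((-5 - 3) - 3) + 0))) - 80 = -2/(13 + 1/(-3 + ((-8 - 3) + 0))) - 80 = -2/(13 + 1/(-3 + (-11 + 0))) - 80 = -2/(13 + 1/(-3 - 11)) - 80 = -2/(13 + 1/(-14)) - 80 = -2/(13 - 1/14) - 80 = -2/181/14 - 80 = -2*14/181 - 80 = -28/181 - 80 = -14508/181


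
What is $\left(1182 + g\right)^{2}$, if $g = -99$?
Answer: $1172889$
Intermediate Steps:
$\left(1182 + g\right)^{2} = \left(1182 - 99\right)^{2} = 1083^{2} = 1172889$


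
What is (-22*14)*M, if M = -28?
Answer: 8624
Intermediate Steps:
(-22*14)*M = -22*14*(-28) = -308*(-28) = 8624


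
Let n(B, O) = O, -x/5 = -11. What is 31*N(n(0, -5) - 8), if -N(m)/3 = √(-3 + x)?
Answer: -186*√13 ≈ -670.63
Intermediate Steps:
x = 55 (x = -5*(-11) = 55)
N(m) = -6*√13 (N(m) = -3*√(-3 + 55) = -6*√13)
31*N(n(0, -5) - 8) = 31*(-6*√13) = -186*√13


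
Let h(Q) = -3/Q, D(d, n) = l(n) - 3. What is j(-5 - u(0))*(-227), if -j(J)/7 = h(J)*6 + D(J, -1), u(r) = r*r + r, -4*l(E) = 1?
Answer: 11123/20 ≈ 556.15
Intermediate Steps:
l(E) = -¼ (l(E) = -¼*1 = -¼)
u(r) = r + r² (u(r) = r² + r = r + r²)
D(d, n) = -13/4 (D(d, n) = -¼ - 3 = -13/4)
j(J) = 91/4 + 126/J (j(J) = -7*(-3/J*6 - 13/4) = -7*(-18/J - 13/4) = -7*(-13/4 - 18/J) = 91/4 + 126/J)
j(-5 - u(0))*(-227) = (91/4 + 126/(-5 - 0*(1 + 0)))*(-227) = (91/4 + 126/(-5 - 0))*(-227) = (91/4 + 126/(-5 - 1*0))*(-227) = (91/4 + 126/(-5 + 0))*(-227) = (91/4 + 126/(-5))*(-227) = (91/4 + 126*(-⅕))*(-227) = (91/4 - 126/5)*(-227) = -49/20*(-227) = 11123/20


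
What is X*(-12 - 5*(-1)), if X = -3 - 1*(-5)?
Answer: -14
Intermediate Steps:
X = 2 (X = -3 + 5 = 2)
X*(-12 - 5*(-1)) = 2*(-12 - 5*(-1)) = 2*(-12 - 1*(-5)) = 2*(-12 + 5) = 2*(-7) = -14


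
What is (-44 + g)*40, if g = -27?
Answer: -2840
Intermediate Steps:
(-44 + g)*40 = (-44 - 27)*40 = -71*40 = -2840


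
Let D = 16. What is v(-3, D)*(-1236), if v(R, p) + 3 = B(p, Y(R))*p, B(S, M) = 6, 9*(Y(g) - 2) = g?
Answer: -114948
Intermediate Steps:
Y(g) = 2 + g/9
v(R, p) = -3 + 6*p
v(-3, D)*(-1236) = (-3 + 6*16)*(-1236) = (-3 + 96)*(-1236) = 93*(-1236) = -114948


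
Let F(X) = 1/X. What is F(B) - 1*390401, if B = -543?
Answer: -211987744/543 ≈ -3.9040e+5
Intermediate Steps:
F(B) - 1*390401 = 1/(-543) - 1*390401 = -1/543 - 390401 = -211987744/543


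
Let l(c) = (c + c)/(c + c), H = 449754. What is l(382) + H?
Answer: 449755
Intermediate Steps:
l(c) = 1 (l(c) = (2*c)/((2*c)) = (2*c)*(1/(2*c)) = 1)
l(382) + H = 1 + 449754 = 449755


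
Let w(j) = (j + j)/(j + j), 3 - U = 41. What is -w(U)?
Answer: -1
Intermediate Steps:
U = -38 (U = 3 - 1*41 = 3 - 41 = -38)
w(j) = 1 (w(j) = (2*j)/((2*j)) = (2*j)*(1/(2*j)) = 1)
-w(U) = -1*1 = -1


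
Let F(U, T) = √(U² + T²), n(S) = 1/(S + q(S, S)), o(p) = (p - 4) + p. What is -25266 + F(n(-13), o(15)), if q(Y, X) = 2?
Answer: -25266 + √81797/11 ≈ -25240.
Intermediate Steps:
o(p) = -4 + 2*p (o(p) = (-4 + p) + p = -4 + 2*p)
n(S) = 1/(2 + S) (n(S) = 1/(S + 2) = 1/(2 + S))
F(U, T) = √(T² + U²)
-25266 + F(n(-13), o(15)) = -25266 + √((-4 + 2*15)² + (1/(2 - 13))²) = -25266 + √((-4 + 30)² + (1/(-11))²) = -25266 + √(26² + (-1/11)²) = -25266 + √(676 + 1/121) = -25266 + √(81797/121) = -25266 + √81797/11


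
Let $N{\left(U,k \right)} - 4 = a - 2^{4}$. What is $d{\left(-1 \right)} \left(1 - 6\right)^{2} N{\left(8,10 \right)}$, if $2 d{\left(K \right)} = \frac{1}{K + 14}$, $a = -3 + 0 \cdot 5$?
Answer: $- \frac{375}{26} \approx -14.423$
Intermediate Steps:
$a = -3$ ($a = -3 + 0 = -3$)
$N{\left(U,k \right)} = -15$ ($N{\left(U,k \right)} = 4 - 19 = -15$)
$d{\left(K \right)} = \frac{1}{2 \left(14 + K\right)}$ ($d{\left(K \right)} = \frac{1}{2 \left(K + 14\right)} = \frac{1}{2 \left(14 + K\right)}$)
$d{\left(-1 \right)} \left(1 - 6\right)^{2} N{\left(8,10 \right)} = \frac{1}{2 \left(14 - 1\right)} \left(1 - 6\right)^{2} \left(-15\right) = \frac{1}{2 \cdot 13} \left(-5\right)^{2} \left(-15\right) = \frac{1}{2} \cdot \frac{1}{13} \cdot 25 \left(-15\right) = \frac{1}{26} \cdot 25 \left(-15\right) = \frac{25}{26} \left(-15\right) = - \frac{375}{26}$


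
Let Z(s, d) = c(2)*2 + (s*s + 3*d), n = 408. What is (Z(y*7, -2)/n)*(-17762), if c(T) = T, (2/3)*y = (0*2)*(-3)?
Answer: 8881/102 ≈ 87.069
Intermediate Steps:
y = 0 (y = 3*((0*2)*(-3))/2 = 3*(0*(-3))/2 = (3/2)*0 = 0)
Z(s, d) = 4 + s² + 3*d (Z(s, d) = 2*2 + (s*s + 3*d) = 4 + (s² + 3*d) = 4 + s² + 3*d)
(Z(y*7, -2)/n)*(-17762) = ((4 + (0*7)² + 3*(-2))/408)*(-17762) = ((4 + 0² - 6)*(1/408))*(-17762) = ((4 + 0 - 6)*(1/408))*(-17762) = -2*1/408*(-17762) = -1/204*(-17762) = 8881/102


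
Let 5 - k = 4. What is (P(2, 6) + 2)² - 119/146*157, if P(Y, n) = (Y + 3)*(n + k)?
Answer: 181191/146 ≈ 1241.0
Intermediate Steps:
k = 1 (k = 5 - 1*4 = 5 - 4 = 1)
P(Y, n) = (1 + n)*(3 + Y) (P(Y, n) = (Y + 3)*(n + 1) = (3 + Y)*(1 + n) = (1 + n)*(3 + Y))
(P(2, 6) + 2)² - 119/146*157 = ((3 + 2 + 3*6 + 2*6) + 2)² - 119/146*157 = ((3 + 2 + 18 + 12) + 2)² - 119*1/146*157 = (35 + 2)² - 119/146*157 = 37² - 18683/146 = 1369 - 18683/146 = 181191/146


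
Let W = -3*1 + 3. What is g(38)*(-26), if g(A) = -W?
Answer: 0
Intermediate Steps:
W = 0 (W = -3 + 3 = 0)
g(A) = 0 (g(A) = -1*0 = 0)
g(38)*(-26) = 0*(-26) = 0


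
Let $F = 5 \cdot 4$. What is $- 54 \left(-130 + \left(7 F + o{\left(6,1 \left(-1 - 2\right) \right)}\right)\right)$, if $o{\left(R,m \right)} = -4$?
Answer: $-324$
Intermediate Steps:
$F = 20$
$- 54 \left(-130 + \left(7 F + o{\left(6,1 \left(-1 - 2\right) \right)}\right)\right) = - 54 \left(-130 + \left(7 \cdot 20 - 4\right)\right) = - 54 \left(-130 + \left(140 - 4\right)\right) = - 54 \left(-130 + 136\right) = \left(-54\right) 6 = -324$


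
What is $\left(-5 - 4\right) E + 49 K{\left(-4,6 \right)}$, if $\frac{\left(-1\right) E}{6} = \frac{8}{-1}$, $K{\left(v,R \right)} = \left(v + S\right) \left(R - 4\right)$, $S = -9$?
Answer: $-1706$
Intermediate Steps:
$K{\left(v,R \right)} = \left(-9 + v\right) \left(-4 + R\right)$ ($K{\left(v,R \right)} = \left(v - 9\right) \left(R - 4\right) = \left(-9 + v\right) \left(-4 + R\right)$)
$E = 48$ ($E = - 6 \frac{8}{-1} = - 6 \cdot 8 \left(-1\right) = \left(-6\right) \left(-8\right) = 48$)
$\left(-5 - 4\right) E + 49 K{\left(-4,6 \right)} = \left(-5 - 4\right) 48 + 49 \left(36 - 54 - -16 + 6 \left(-4\right)\right) = \left(-9\right) 48 + 49 \left(36 - 54 + 16 - 24\right) = -432 + 49 \left(-26\right) = -432 - 1274 = -1706$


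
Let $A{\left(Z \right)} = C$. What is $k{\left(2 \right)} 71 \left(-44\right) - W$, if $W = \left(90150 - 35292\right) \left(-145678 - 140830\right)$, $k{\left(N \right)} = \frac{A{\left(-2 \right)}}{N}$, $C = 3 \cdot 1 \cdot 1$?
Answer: $15717251178$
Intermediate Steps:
$C = 3$ ($C = 3 \cdot 1 = 3$)
$A{\left(Z \right)} = 3$
$k{\left(N \right)} = \frac{3}{N}$
$W = -15717255864$ ($W = 54858 \left(-286508\right) = -15717255864$)
$k{\left(2 \right)} 71 \left(-44\right) - W = \frac{3}{2} \cdot 71 \left(-44\right) - -15717255864 = 3 \cdot \frac{1}{2} \cdot 71 \left(-44\right) + 15717255864 = \frac{3}{2} \cdot 71 \left(-44\right) + 15717255864 = \frac{213}{2} \left(-44\right) + 15717255864 = -4686 + 15717255864 = 15717251178$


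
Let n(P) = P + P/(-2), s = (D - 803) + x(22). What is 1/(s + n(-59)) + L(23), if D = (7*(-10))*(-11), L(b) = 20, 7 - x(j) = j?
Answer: 3098/155 ≈ 19.987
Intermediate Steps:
x(j) = 7 - j
D = 770 (D = -70*(-11) = 770)
s = -48 (s = (770 - 803) + (7 - 1*22) = -33 + (7 - 22) = -33 - 15 = -48)
n(P) = P/2 (n(P) = P + P*(-1/2) = P - P/2 = P/2)
1/(s + n(-59)) + L(23) = 1/(-48 + (1/2)*(-59)) + 20 = 1/(-48 - 59/2) + 20 = 1/(-155/2) + 20 = -2/155 + 20 = 3098/155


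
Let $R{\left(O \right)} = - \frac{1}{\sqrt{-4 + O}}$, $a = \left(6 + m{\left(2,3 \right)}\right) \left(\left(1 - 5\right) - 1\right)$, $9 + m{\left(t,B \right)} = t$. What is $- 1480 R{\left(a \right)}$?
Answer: $1480$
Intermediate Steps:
$m{\left(t,B \right)} = -9 + t$
$a = 5$ ($a = \left(6 + \left(-9 + 2\right)\right) \left(\left(1 - 5\right) - 1\right) = \left(6 - 7\right) \left(\left(1 - 5\right) - 1\right) = - (-4 - 1) = \left(-1\right) \left(-5\right) = 5$)
$R{\left(O \right)} = - \frac{1}{\sqrt{-4 + O}}$
$- 1480 R{\left(a \right)} = - 1480 \left(- \frac{1}{\sqrt{-4 + 5}}\right) = - 1480 \left(- \frac{1}{\sqrt{1}}\right) = - 1480 \left(\left(-1\right) 1\right) = \left(-1480\right) \left(-1\right) = 1480$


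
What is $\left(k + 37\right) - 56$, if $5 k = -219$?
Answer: $- \frac{314}{5} \approx -62.8$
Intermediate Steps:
$k = - \frac{219}{5}$ ($k = \frac{1}{5} \left(-219\right) = - \frac{219}{5} \approx -43.8$)
$\left(k + 37\right) - 56 = \left(- \frac{219}{5} + 37\right) - 56 = - \frac{34}{5} - 56 = - \frac{314}{5}$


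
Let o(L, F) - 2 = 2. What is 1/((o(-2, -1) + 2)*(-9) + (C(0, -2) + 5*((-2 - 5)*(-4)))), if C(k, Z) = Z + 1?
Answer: 1/85 ≈ 0.011765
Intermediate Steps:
C(k, Z) = 1 + Z
o(L, F) = 4 (o(L, F) = 2 + 2 = 4)
1/((o(-2, -1) + 2)*(-9) + (C(0, -2) + 5*((-2 - 5)*(-4)))) = 1/((4 + 2)*(-9) + ((1 - 2) + 5*((-2 - 5)*(-4)))) = 1/(6*(-9) + (-1 + 5*(-7*(-4)))) = 1/(-54 + (-1 + 5*28)) = 1/(-54 + (-1 + 140)) = 1/(-54 + 139) = 1/85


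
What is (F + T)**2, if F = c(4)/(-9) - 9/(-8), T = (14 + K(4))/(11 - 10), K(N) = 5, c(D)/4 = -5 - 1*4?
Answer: 37249/64 ≈ 582.02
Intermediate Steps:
c(D) = -36 (c(D) = 4*(-5 - 1*4) = 4*(-5 - 4) = 4*(-9) = -36)
T = 19 (T = (14 + 5)/(11 - 10) = 19/1 = 19*1 = 19)
F = 41/8 (F = -36/(-9) - 9/(-8) = -36*(-1/9) - 9*(-1/8) = 4 + 9/8 = 41/8 ≈ 5.1250)
(F + T)**2 = (41/8 + 19)**2 = (193/8)**2 = 37249/64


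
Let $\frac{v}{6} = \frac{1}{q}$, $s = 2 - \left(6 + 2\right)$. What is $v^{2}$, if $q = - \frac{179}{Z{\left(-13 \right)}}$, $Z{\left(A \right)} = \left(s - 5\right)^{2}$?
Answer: $\frac{527076}{32041} \approx 16.45$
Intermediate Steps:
$s = -6$ ($s = 2 - 8 = -6$)
$Z{\left(A \right)} = 121$ ($Z{\left(A \right)} = \left(-6 - 5\right)^{2} = \left(-11\right)^{2} = 121$)
$q = - \frac{179}{121} \approx -1.4793$
$v = - \frac{726}{179}$ ($v = \frac{6}{- \frac{179}{121}} = 6 \left(- \frac{121}{179}\right) = - \frac{726}{179} \approx -4.0559$)
$v^{2} = \left(- \frac{726}{179}\right)^{2} = \frac{527076}{32041}$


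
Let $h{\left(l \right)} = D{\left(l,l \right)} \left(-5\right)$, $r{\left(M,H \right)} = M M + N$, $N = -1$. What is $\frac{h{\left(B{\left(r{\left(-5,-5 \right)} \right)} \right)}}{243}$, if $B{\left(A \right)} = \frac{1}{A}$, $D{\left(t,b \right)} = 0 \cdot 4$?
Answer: $0$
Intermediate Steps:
$D{\left(t,b \right)} = 0$
$r{\left(M,H \right)} = -1 + M^{2}$ ($r{\left(M,H \right)} = M M - 1 = M^{2} - 1 = -1 + M^{2}$)
$h{\left(l \right)} = 0$ ($h{\left(l \right)} = 0 \left(-5\right) = 0$)
$\frac{h{\left(B{\left(r{\left(-5,-5 \right)} \right)} \right)}}{243} = \frac{0}{243} = 0 \cdot \frac{1}{243} = 0$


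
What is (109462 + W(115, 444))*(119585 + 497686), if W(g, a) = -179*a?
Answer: 18509488206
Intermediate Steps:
(109462 + W(115, 444))*(119585 + 497686) = (109462 - 179*444)*(119585 + 497686) = (109462 - 79476)*617271 = 29986*617271 = 18509488206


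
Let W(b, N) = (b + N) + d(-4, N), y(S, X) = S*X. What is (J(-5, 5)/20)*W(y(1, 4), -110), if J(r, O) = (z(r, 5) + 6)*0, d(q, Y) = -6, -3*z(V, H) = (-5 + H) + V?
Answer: 0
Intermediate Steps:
z(V, H) = 5/3 - H/3 - V/3 (z(V, H) = -((-5 + H) + V)/3 = -(-5 + H + V)/3 = 5/3 - H/3 - V/3)
J(r, O) = 0 (J(r, O) = ((5/3 - ⅓*5 - r/3) + 6)*0 = ((5/3 - 5/3 - r/3) + 6)*0 = (-r/3 + 6)*0 = (6 - r/3)*0 = 0)
W(b, N) = -6 + N + b (W(b, N) = (b + N) - 6 = (N + b) - 6 = -6 + N + b)
(J(-5, 5)/20)*W(y(1, 4), -110) = (0/20)*(-6 - 110 + 1*4) = (0*(1/20))*(-6 - 110 + 4) = 0*(-112) = 0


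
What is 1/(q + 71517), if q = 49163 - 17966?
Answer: 1/102714 ≈ 9.7358e-6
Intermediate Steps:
q = 31197
1/(q + 71517) = 1/(31197 + 71517) = 1/102714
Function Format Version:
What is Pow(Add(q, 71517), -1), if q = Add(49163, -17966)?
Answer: Rational(1, 102714) ≈ 9.7358e-6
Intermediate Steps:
q = 31197
Pow(Add(q, 71517), -1) = Pow(Add(31197, 71517), -1) = Pow(102714, -1) = Rational(1, 102714)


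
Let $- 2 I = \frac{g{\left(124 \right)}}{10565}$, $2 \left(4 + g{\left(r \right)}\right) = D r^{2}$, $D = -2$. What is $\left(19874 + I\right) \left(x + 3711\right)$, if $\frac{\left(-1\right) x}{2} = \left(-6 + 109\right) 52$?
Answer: $- \frac{294009095300}{2113} \approx -1.3914 \cdot 10^{8}$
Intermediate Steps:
$x = -10712$ ($x = - 2 \left(-6 + 109\right) 52 = - 2 \cdot 103 \cdot 52 = \left(-2\right) 5356 = -10712$)
$g{\left(r \right)} = -4 - r^{2}$ ($g{\left(r \right)} = -4 + \frac{\left(-2\right) r^{2}}{2} = -4 - r^{2}$)
$I = \frac{1538}{2113}$ ($I = - \frac{\left(-4 - 124^{2}\right) \frac{1}{10565}}{2} = - \frac{\left(-4 - 15376\right) \frac{1}{10565}}{2} = - \frac{\left(-15380\right) \frac{1}{10565}}{2} = \left(- \frac{1}{2}\right) \left(- \frac{3076}{2113}\right) = \frac{1538}{2113} \approx 0.72787$)
$\left(19874 + I\right) \left(x + 3711\right) = \left(19874 + \frac{1538}{2113}\right) \left(-10712 + 3711\right) = \frac{41995300}{2113} \left(-7001\right) = - \frac{294009095300}{2113}$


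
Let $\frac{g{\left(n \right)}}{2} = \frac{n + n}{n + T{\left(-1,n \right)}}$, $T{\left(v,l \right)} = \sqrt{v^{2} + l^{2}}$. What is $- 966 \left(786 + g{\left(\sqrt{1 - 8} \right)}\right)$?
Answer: $\frac{1932 \left(- 395 \sqrt{7} - 393 \sqrt{6}\right)}{\sqrt{6} + \sqrt{7}} \approx -7.6128 \cdot 10^{5}$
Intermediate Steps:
$T{\left(v,l \right)} = \sqrt{l^{2} + v^{2}}$
$g{\left(n \right)} = \frac{4 n}{n + \sqrt{1 + n^{2}}}$ ($g{\left(n \right)} = 2 \frac{n + n}{n + \sqrt{n^{2} + \left(-1\right)^{2}}} = 2 \frac{2 n}{n + \sqrt{n^{2} + 1}} = 2 \frac{2 n}{n + \sqrt{1 + n^{2}}} = \frac{4 n}{n + \sqrt{1 + n^{2}}}$)
$- 966 \left(786 + g{\left(\sqrt{1 - 8} \right)}\right) = - 966 \left(786 + \frac{4 \sqrt{1 - 8}}{\sqrt{1 - 8} + \sqrt{1 + \left(\sqrt{1 - 8}\right)^{2}}}\right) = - 966 \left(786 + \frac{4 \sqrt{-7}}{\sqrt{-7} + \sqrt{1 + \left(\sqrt{-7}\right)^{2}}}\right) = - 966 \left(786 + \frac{4 i \sqrt{7}}{i \sqrt{7} + \sqrt{1 + \left(i \sqrt{7}\right)^{2}}}\right) = - 966 \left(786 + \frac{4 i \sqrt{7}}{i \sqrt{7} + \sqrt{1 - 7}}\right) = - 966 \left(786 + \frac{4 i \sqrt{7}}{i \sqrt{7} + \sqrt{-6}}\right) = - 966 \left(786 + \frac{4 i \sqrt{7}}{i \sqrt{7} + i \sqrt{6}}\right) = - 966 \left(786 + \frac{4 i \sqrt{7}}{i \sqrt{6} + i \sqrt{7}}\right) = -759276 - \frac{3864 i \sqrt{7}}{i \sqrt{6} + i \sqrt{7}}$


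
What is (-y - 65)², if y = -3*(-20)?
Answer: 15625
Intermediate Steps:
y = 60
(-y - 65)² = (-1*60 - 65)² = (-60 - 65)² = (-125)² = 15625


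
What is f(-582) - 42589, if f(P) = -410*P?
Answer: 196031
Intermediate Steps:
f(-582) - 42589 = -410*(-582) - 42589 = 238620 - 42589 = 196031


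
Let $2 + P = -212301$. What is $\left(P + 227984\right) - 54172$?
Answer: $-38491$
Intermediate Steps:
$P = -212303$ ($P = -2 - 212301 = -212303$)
$\left(P + 227984\right) - 54172 = \left(-212303 + 227984\right) - 54172 = 15681 - 54172 = -38491$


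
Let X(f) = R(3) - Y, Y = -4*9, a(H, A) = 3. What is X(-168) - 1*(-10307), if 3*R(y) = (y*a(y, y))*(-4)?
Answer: 10331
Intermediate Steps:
Y = -36
R(y) = -4*y (R(y) = ((y*3)*(-4))/3 = ((3*y)*(-4))/3 = (-12*y)/3 = -4*y)
X(f) = 24 (X(f) = -4*3 - 1*(-36) = -12 + 36 = 24)
X(-168) - 1*(-10307) = 24 - 1*(-10307) = 24 + 10307 = 10331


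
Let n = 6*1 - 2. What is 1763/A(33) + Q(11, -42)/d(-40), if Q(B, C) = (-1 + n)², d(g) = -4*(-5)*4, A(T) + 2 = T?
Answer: 141319/2480 ≈ 56.983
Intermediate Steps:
A(T) = -2 + T
n = 4 (n = 6 - 2 = 4)
d(g) = 80 (d(g) = 20*4 = 80)
Q(B, C) = 9 (Q(B, C) = (-1 + 4)² = 3² = 9)
1763/A(33) + Q(11, -42)/d(-40) = 1763/(-2 + 33) + 9/80 = 1763/31 + 9*(1/80) = 1763*(1/31) + 9/80 = 1763/31 + 9/80 = 141319/2480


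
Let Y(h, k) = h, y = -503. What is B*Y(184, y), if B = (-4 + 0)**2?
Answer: 2944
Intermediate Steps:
B = 16 (B = (-4)**2 = 16)
B*Y(184, y) = 16*184 = 2944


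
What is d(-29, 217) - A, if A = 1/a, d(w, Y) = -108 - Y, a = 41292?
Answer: -13419901/41292 ≈ -325.00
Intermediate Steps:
A = 1/41292 ≈ 2.4218e-5
d(-29, 217) - A = (-108 - 1*217) - 1*1/41292 = (-108 - 217) - 1/41292 = -325 - 1/41292 = -13419901/41292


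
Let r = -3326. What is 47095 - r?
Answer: 50421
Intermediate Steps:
47095 - r = 47095 - 1*(-3326) = 47095 + 3326 = 50421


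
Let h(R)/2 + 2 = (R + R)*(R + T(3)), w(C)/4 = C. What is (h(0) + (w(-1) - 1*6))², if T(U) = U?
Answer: 196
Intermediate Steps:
w(C) = 4*C
h(R) = -4 + 4*R*(3 + R) (h(R) = -4 + 2*((R + R)*(R + 3)) = -4 + 2*((2*R)*(3 + R)) = -4 + 2*(2*R*(3 + R)) = -4 + 4*R*(3 + R))
(h(0) + (w(-1) - 1*6))² = ((-4 + 4*0² + 12*0) + (4*(-1) - 1*6))² = ((-4 + 4*0 + 0) + (-4 - 6))² = ((-4 + 0 + 0) - 10)² = (-4 - 10)² = (-14)² = 196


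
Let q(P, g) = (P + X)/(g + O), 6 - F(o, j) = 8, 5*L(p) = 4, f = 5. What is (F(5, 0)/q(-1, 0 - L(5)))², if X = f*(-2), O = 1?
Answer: 4/3025 ≈ 0.0013223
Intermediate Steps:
L(p) = ⅘ (L(p) = (⅕)*4 = ⅘)
F(o, j) = -2 (F(o, j) = 6 - 1*8 = 6 - 8 = -2)
X = -10 (X = 5*(-2) = -10)
q(P, g) = (-10 + P)/(1 + g) (q(P, g) = (P - 10)/(g + 1) = (-10 + P)/(1 + g))
(F(5, 0)/q(-1, 0 - L(5)))² = (-2*(1 + (0 - 1*⅘))/(-10 - 1))² = (-2/(-11/(1 + (0 - ⅘))))² = (-2/(-11/(1 - ⅘)))² = (-2/(-11/(⅕)))² = (-2/(5*(-11)))² = (-2/(-55))² = (-2*(-1/55))² = (2/55)² = 4/3025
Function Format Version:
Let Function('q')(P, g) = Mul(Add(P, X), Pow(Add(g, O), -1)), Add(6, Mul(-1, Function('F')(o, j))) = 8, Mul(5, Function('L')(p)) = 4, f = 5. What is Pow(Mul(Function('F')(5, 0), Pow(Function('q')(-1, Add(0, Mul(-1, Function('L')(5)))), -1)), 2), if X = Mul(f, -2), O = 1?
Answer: Rational(4, 3025) ≈ 0.0013223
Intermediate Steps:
Function('L')(p) = Rational(4, 5) (Function('L')(p) = Mul(Rational(1, 5), 4) = Rational(4, 5))
Function('F')(o, j) = -2 (Function('F')(o, j) = Add(6, Mul(-1, 8)) = Add(6, -8) = -2)
X = -10 (X = Mul(5, -2) = -10)
Function('q')(P, g) = Mul(Pow(Add(1, g), -1), Add(-10, P)) (Function('q')(P, g) = Mul(Add(P, -10), Pow(Add(g, 1), -1)) = Mul(Add(-10, P), Pow(Add(1, g), -1)) = Mul(Pow(Add(1, g), -1), Add(-10, P)))
Pow(Mul(Function('F')(5, 0), Pow(Function('q')(-1, Add(0, Mul(-1, Function('L')(5)))), -1)), 2) = Pow(Mul(-2, Pow(Mul(Pow(Add(1, Add(0, Mul(-1, Rational(4, 5)))), -1), Add(-10, -1)), -1)), 2) = Pow(Mul(-2, Pow(Mul(Pow(Add(1, Add(0, Rational(-4, 5))), -1), -11), -1)), 2) = Pow(Mul(-2, Pow(Mul(Pow(Add(1, Rational(-4, 5)), -1), -11), -1)), 2) = Pow(Mul(-2, Pow(Mul(Pow(Rational(1, 5), -1), -11), -1)), 2) = Pow(Mul(-2, Pow(Mul(5, -11), -1)), 2) = Pow(Mul(-2, Pow(-55, -1)), 2) = Pow(Mul(-2, Rational(-1, 55)), 2) = Pow(Rational(2, 55), 2) = Rational(4, 3025)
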